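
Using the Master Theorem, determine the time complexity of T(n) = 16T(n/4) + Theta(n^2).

Master Theorem for T(n) = 16T(n/4) + O(n^2):

a = 16, b = 4, c = 2
log_b(a) = log_4(16) = 2.0000

Case 2: c = 2 = log_4(16) = 2.0000
T(n) = O(n^2 log n) = O(n^2 log n)

For T(n) = 16T(n/4) + O(n^2): log_4(16) = 2.0000. This is Case 2 of the Master Theorem (c = log_b(a), equal work at all levels), giving O(n^2 log n).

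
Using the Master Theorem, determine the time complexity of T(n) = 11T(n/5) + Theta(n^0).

Master Theorem for T(n) = 11T(n/5) + O(n^0):

a = 11, b = 5, c = 0
log_b(a) = log_5(11) = 1.4899

Case 1: c = 0 < log_5(11) = 1.4899
T(n) = O(n^(log_5 11))

For T(n) = 11T(n/5) + O(n^0): log_5(11) = 1.4899. This is Case 1 of the Master Theorem (c < log_b(a), work dominated by leaves), giving O(n^(log_5 11)).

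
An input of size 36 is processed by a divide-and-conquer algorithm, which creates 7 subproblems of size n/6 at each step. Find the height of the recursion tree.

For divide and conquer with division factor 6:

Problem sizes at each level:
Level 0: 36
Level 1: 6
Level 2: 1

The root is level 0 and the size-1 base case is level 2 (the tree spans levels 0 through 2, i.e. 3 levels counting the root), so the depth is the number of divisions: log_6(36) = 2

The recursion tree depth is log_6(36) = 2. At each level, the problem size is divided by 6, so it takes 2 divisions to reduce to a base case of size 1. The algorithm makes 7 recursive calls at each level.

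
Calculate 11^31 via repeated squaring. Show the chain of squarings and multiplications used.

Computing 11^31 by squaring (build up from 11^1; each line after the first costs one multiplication):

11^1 = 11
11^2 = (11^1)^2 = 11^2 = 121
11^3 = 11 * 11^2 = 11 * 121 = 1331
11^6 = (11^3)^2 = 1331^2 = 1771561
11^7 = 11 * 11^6 = 11 * 1771561 = 19487171
11^14 = (11^7)^2 = 19487171^2 = 379749833583241
11^15 = 11 * 11^14 = 11 * 379749833583241 = 4177248169415651
11^30 = (11^15)^2 = 4177248169415651^2 = 17449402268886407318558803753801
11^31 = 11 * 11^30 = 11 * 17449402268886407318558803753801 = 191943424957750480504146841291811

Result: 191943424957750480504146841291811
Multiplications needed: 8 (8 lines after 11^1)

11^31 = 191943424957750480504146841291811. Using exponentiation by squaring, this requires 8 multiplications. The key idea: if the exponent is even, square the half-power; if odd, multiply by the base once.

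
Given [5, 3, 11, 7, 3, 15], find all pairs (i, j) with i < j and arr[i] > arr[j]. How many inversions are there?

Finding inversions in [5, 3, 11, 7, 3, 15]:

(0, 1): arr[0]=5 > arr[1]=3
(0, 4): arr[0]=5 > arr[4]=3
(2, 3): arr[2]=11 > arr[3]=7
(2, 4): arr[2]=11 > arr[4]=3
(3, 4): arr[3]=7 > arr[4]=3

Total inversions: 5

The array has 5 inversion(s): (0,1), (0,4), (2,3), (2,4), (3,4). Each pair (i,j) satisfies i < j and arr[i] > arr[j].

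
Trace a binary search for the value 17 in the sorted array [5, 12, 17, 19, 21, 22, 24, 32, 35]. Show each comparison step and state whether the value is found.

Binary search for 17 in [5, 12, 17, 19, 21, 22, 24, 32, 35]:

lo=0, hi=8, mid=4, arr[mid]=21 -> 21 > 17, search left half
lo=0, hi=3, mid=1, arr[mid]=12 -> 12 < 17, search right half
lo=2, hi=3, mid=2, arr[mid]=17 -> Found target at index 2!

Binary search finds 17 at index 2 after 3 comparisons. The search repeatedly halves the search space by comparing with the middle element.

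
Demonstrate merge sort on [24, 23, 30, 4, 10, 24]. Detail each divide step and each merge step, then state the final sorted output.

Merge sort trace:

Split: [24, 23, 30, 4, 10, 24] -> [24, 23, 30] and [4, 10, 24]
  Split: [24, 23, 30] -> [24] and [23, 30]
    Split: [23, 30] -> [23] and [30]
    Merge: [23] + [30] -> [23, 30]
  Merge: [24] + [23, 30] -> [23, 24, 30]
  Split: [4, 10, 24] -> [4] and [10, 24]
    Split: [10, 24] -> [10] and [24]
    Merge: [10] + [24] -> [10, 24]
  Merge: [4] + [10, 24] -> [4, 10, 24]
Merge: [23, 24, 30] + [4, 10, 24] -> [4, 10, 23, 24, 24, 30]

Final sorted array: [4, 10, 23, 24, 24, 30]

The merge sort proceeds by recursively splitting the array and merging sorted halves.
After all merges, the sorted array is [4, 10, 23, 24, 24, 30].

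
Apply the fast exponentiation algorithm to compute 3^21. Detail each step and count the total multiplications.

Computing 3^21 by squaring (build up from 3^1; each line after the first costs one multiplication):

3^1 = 3
3^2 = (3^1)^2 = 3^2 = 9
3^4 = (3^2)^2 = 9^2 = 81
3^5 = 3 * 3^4 = 3 * 81 = 243
3^10 = (3^5)^2 = 243^2 = 59049
3^20 = (3^10)^2 = 59049^2 = 3486784401
3^21 = 3 * 3^20 = 3 * 3486784401 = 10460353203

Result: 10460353203
Multiplications needed: 6 (6 lines after 3^1)

3^21 = 10460353203. Using exponentiation by squaring, this requires 6 multiplications. The key idea: if the exponent is even, square the half-power; if odd, multiply by the base once.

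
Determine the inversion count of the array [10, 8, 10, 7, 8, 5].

Finding inversions in [10, 8, 10, 7, 8, 5]:

(0, 1): arr[0]=10 > arr[1]=8
(0, 3): arr[0]=10 > arr[3]=7
(0, 4): arr[0]=10 > arr[4]=8
(0, 5): arr[0]=10 > arr[5]=5
(1, 3): arr[1]=8 > arr[3]=7
(1, 5): arr[1]=8 > arr[5]=5
(2, 3): arr[2]=10 > arr[3]=7
(2, 4): arr[2]=10 > arr[4]=8
(2, 5): arr[2]=10 > arr[5]=5
(3, 5): arr[3]=7 > arr[5]=5
(4, 5): arr[4]=8 > arr[5]=5

Total inversions: 11

The array has 11 inversion(s): (0,1), (0,3), (0,4), (0,5), (1,3), (1,5), (2,3), (2,4), (2,5), (3,5), (4,5). Each pair (i,j) satisfies i < j and arr[i] > arr[j].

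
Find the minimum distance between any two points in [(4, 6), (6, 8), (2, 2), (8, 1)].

Computing all pairwise distances among 4 points:

d((4, 6), (6, 8)) = 2.8284 <-- minimum
d((4, 6), (2, 2)) = 4.4721
d((4, 6), (8, 1)) = 6.4031
d((6, 8), (2, 2)) = 7.2111
d((6, 8), (8, 1)) = 7.2801
d((2, 2), (8, 1)) = 6.0828

Closest pair: (4, 6) and (6, 8) with distance 2.8284

The closest pair is (4, 6) and (6, 8) with Euclidean distance 2.8284. For 4 points, brute-force pairwise comparison is shown above. For large n, the divide-and-conquer algorithm (sort by x, recurse on halves, check the dividing strip) achieves O(n log n).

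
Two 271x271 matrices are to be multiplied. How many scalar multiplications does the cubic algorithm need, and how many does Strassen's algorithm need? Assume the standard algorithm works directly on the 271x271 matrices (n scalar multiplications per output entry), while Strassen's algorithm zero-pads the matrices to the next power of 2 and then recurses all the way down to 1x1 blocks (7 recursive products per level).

Matrix multiplication for 271x271 matrices:

Strassen's algorithm requires power-of-2 dimensions. Pad 271x271 to 512x512 (next power of 2).

Standard algorithm: 271^3 = 19902511 multiplications
Strassen's algorithm: 7^(log2(512)) = 7^9 = 40353607 multiplications
Difference: 19902511 - 40353607 = -20451096 (Strassen uses MORE here due to padding overhead — for small or just-over-power-of-2 n, padding can outweigh the per-level savings)

Standard: 19902511 multiplications (271^3). Strassen: 40353607 multiplications (7^9, after padding to 512x512). Strassen reduces 8 recursive multiplications to 7 at each level.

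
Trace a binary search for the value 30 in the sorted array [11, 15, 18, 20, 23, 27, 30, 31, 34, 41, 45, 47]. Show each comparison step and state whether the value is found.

Binary search for 30 in [11, 15, 18, 20, 23, 27, 30, 31, 34, 41, 45, 47]:

lo=0, hi=11, mid=5, arr[mid]=27 -> 27 < 30, search right half
lo=6, hi=11, mid=8, arr[mid]=34 -> 34 > 30, search left half
lo=6, hi=7, mid=6, arr[mid]=30 -> Found target at index 6!

Binary search finds 30 at index 6 after 3 comparisons. The search repeatedly halves the search space by comparing with the middle element.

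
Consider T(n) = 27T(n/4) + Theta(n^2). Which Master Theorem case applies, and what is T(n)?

Master Theorem for T(n) = 27T(n/4) + O(n^2):

a = 27, b = 4, c = 2
log_b(a) = log_4(27) = 2.3774

Case 1: c = 2 < log_4(27) = 2.3774
T(n) = O(n^(log_4 27))

For T(n) = 27T(n/4) + O(n^2): log_4(27) = 2.3774. This is Case 1 of the Master Theorem (c < log_b(a), work dominated by leaves), giving O(n^(log_4 27)).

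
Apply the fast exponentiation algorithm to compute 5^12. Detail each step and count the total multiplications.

Computing 5^12 by squaring (build up from 5^1; each line after the first costs one multiplication):

5^1 = 5
5^2 = (5^1)^2 = 5^2 = 25
5^3 = 5 * 5^2 = 5 * 25 = 125
5^6 = (5^3)^2 = 125^2 = 15625
5^12 = (5^6)^2 = 15625^2 = 244140625

Result: 244140625
Multiplications needed: 4 (4 lines after 5^1)

5^12 = 244140625. Using exponentiation by squaring, this requires 4 multiplications. The key idea: if the exponent is even, square the half-power; if odd, multiply by the base once.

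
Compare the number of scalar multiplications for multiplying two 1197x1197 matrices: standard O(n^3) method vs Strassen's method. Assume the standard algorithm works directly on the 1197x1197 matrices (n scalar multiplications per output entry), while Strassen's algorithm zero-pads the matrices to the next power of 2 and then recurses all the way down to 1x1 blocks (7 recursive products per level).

Matrix multiplication for 1197x1197 matrices:

Strassen's algorithm requires power-of-2 dimensions. Pad 1197x1197 to 2048x2048 (next power of 2).

Standard algorithm: 1197^3 = 1715072373 multiplications
Strassen's algorithm: 7^(log2(2048)) = 7^11 = 1977326743 multiplications
Difference: 1715072373 - 1977326743 = -262254370 (Strassen uses MORE here due to padding overhead — for small or just-over-power-of-2 n, padding can outweigh the per-level savings)

Standard: 1715072373 multiplications (1197^3). Strassen: 1977326743 multiplications (7^11, after padding to 2048x2048). Strassen reduces 8 recursive multiplications to 7 at each level.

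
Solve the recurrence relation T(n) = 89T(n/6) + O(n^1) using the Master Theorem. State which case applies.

Master Theorem for T(n) = 89T(n/6) + O(n^1):

a = 89, b = 6, c = 1
log_b(a) = log_6(89) = 2.5052

Case 1: c = 1 < log_6(89) = 2.5052
T(n) = O(n^(log_6 89))

For T(n) = 89T(n/6) + O(n^1): log_6(89) = 2.5052. This is Case 1 of the Master Theorem (c < log_b(a), work dominated by leaves), giving O(n^(log_6 89)).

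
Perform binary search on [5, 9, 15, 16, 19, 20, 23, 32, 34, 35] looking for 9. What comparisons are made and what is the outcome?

Binary search for 9 in [5, 9, 15, 16, 19, 20, 23, 32, 34, 35]:

lo=0, hi=9, mid=4, arr[mid]=19 -> 19 > 9, search left half
lo=0, hi=3, mid=1, arr[mid]=9 -> Found target at index 1!

Binary search finds 9 at index 1 after 2 comparisons. The search repeatedly halves the search space by comparing with the middle element.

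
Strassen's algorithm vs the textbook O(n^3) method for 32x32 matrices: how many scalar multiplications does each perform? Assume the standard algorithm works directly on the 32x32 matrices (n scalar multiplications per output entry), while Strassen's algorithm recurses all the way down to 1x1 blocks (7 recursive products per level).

Matrix multiplication for 32x32 matrices:

Standard algorithm: 32^3 = 32768 multiplications
Strassen's algorithm: 7^(log2(32)) = 7^5 = 16807 multiplications
Savings: 32768 - 16807 = 15961 multiplications

Standard: 32768 multiplications (32^3). Strassen: 16807 multiplications (7^5). Strassen reduces 8 recursive multiplications to 7 at each level.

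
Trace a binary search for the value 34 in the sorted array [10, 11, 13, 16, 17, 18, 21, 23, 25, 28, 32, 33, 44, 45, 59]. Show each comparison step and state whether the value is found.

Binary search for 34 in [10, 11, 13, 16, 17, 18, 21, 23, 25, 28, 32, 33, 44, 45, 59]:

lo=0, hi=14, mid=7, arr[mid]=23 -> 23 < 34, search right half
lo=8, hi=14, mid=11, arr[mid]=33 -> 33 < 34, search right half
lo=12, hi=14, mid=13, arr[mid]=45 -> 45 > 34, search left half
lo=12, hi=12, mid=12, arr[mid]=44 -> 44 > 34, search left half
lo=12 > hi=11, target 34 not found

Binary search determines that 34 is not in the array after 4 comparisons. The search space was exhausted without finding the target.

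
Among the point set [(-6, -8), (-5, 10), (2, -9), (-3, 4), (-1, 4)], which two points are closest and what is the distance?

Computing all pairwise distances among 5 points:

d((-6, -8), (-5, 10)) = 18.0278
d((-6, -8), (2, -9)) = 8.0623
d((-6, -8), (-3, 4)) = 12.3693
d((-6, -8), (-1, 4)) = 13.0
d((-5, 10), (2, -9)) = 20.2485
d((-5, 10), (-3, 4)) = 6.3246
d((-5, 10), (-1, 4)) = 7.2111
d((2, -9), (-3, 4)) = 13.9284
d((2, -9), (-1, 4)) = 13.3417
d((-3, 4), (-1, 4)) = 2.0 <-- minimum

Closest pair: (-3, 4) and (-1, 4) with distance 2.0

The closest pair is (-3, 4) and (-1, 4) with Euclidean distance 2.0. For 5 points, brute-force pairwise comparison is shown above. For large n, the divide-and-conquer algorithm (sort by x, recurse on halves, check the dividing strip) achieves O(n log n).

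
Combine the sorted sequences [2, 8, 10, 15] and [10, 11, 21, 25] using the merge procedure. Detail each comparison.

Merging process:

Compare 2 vs 10: take 2 from left. Merged: [2]
Compare 8 vs 10: take 8 from left. Merged: [2, 8]
Compare 10 vs 10: take 10 from left. Merged: [2, 8, 10]
Compare 15 vs 10: take 10 from right. Merged: [2, 8, 10, 10]
Compare 15 vs 11: take 11 from right. Merged: [2, 8, 10, 10, 11]
Compare 15 vs 21: take 15 from left. Merged: [2, 8, 10, 10, 11, 15]
Append remaining from right: [21, 25]. Merged: [2, 8, 10, 10, 11, 15, 21, 25]

Final merged array: [2, 8, 10, 10, 11, 15, 21, 25]
Total comparisons: 6

The merged array is [2, 8, 10, 10, 11, 15, 21, 25], requiring 6 comparisons. The merge step runs in O(n) time where n is the total number of elements.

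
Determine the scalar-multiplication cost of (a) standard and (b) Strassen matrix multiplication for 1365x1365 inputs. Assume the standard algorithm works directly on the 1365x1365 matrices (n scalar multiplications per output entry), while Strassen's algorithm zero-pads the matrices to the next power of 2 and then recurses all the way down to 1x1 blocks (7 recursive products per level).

Matrix multiplication for 1365x1365 matrices:

Strassen's algorithm requires power-of-2 dimensions. Pad 1365x1365 to 2048x2048 (next power of 2).

Standard algorithm: 1365^3 = 2543302125 multiplications
Strassen's algorithm: 7^(log2(2048)) = 7^11 = 1977326743 multiplications
Savings: 2543302125 - 1977326743 = 565975382 multiplications

Standard: 2543302125 multiplications (1365^3). Strassen: 1977326743 multiplications (7^11, after padding to 2048x2048). Strassen reduces 8 recursive multiplications to 7 at each level.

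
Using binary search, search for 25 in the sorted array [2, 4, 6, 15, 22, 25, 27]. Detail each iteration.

Binary search for 25 in [2, 4, 6, 15, 22, 25, 27]:

lo=0, hi=6, mid=3, arr[mid]=15 -> 15 < 25, search right half
lo=4, hi=6, mid=5, arr[mid]=25 -> Found target at index 5!

Binary search finds 25 at index 5 after 2 comparisons. The search repeatedly halves the search space by comparing with the middle element.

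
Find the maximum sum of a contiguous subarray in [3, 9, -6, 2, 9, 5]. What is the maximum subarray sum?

Using Kadane's algorithm on [3, 9, -6, 2, 9, 5]:

Scanning through the array:
Position 1 (value 9): max_ending_here = 12, max_so_far = 12
Position 2 (value -6): max_ending_here = 6, max_so_far = 12
Position 3 (value 2): max_ending_here = 8, max_so_far = 12
Position 4 (value 9): max_ending_here = 17, max_so_far = 17
Position 5 (value 5): max_ending_here = 22, max_so_far = 22

Maximum subarray: [3, 9, -6, 2, 9, 5]
Maximum sum: 22

The maximum subarray is [3, 9, -6, 2, 9, 5] with sum 22. This subarray runs from index 0 to index 5.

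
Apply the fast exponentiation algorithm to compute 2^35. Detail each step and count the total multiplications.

Computing 2^35 by squaring (build up from 2^1; each line after the first costs one multiplication):

2^1 = 2
2^2 = (2^1)^2 = 2^2 = 4
2^4 = (2^2)^2 = 4^2 = 16
2^8 = (2^4)^2 = 16^2 = 256
2^16 = (2^8)^2 = 256^2 = 65536
2^17 = 2 * 2^16 = 2 * 65536 = 131072
2^34 = (2^17)^2 = 131072^2 = 17179869184
2^35 = 2 * 2^34 = 2 * 17179869184 = 34359738368

Result: 34359738368
Multiplications needed: 7 (7 lines after 2^1)

2^35 = 34359738368. Using exponentiation by squaring, this requires 7 multiplications. The key idea: if the exponent is even, square the half-power; if odd, multiply by the base once.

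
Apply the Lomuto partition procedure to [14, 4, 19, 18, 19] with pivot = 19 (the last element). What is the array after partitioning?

Lomuto partition with pivot = 19:

Initial array: [14, 4, 19, 18, 19]

arr[0]=14 <= 19: swap with position 0, array becomes [14, 4, 19, 18, 19]
arr[1]=4 <= 19: swap with position 1, array becomes [14, 4, 19, 18, 19]
arr[2]=19 <= 19: swap with position 2, array becomes [14, 4, 19, 18, 19]
arr[3]=18 <= 19: swap with position 3, array becomes [14, 4, 19, 18, 19]

Place pivot at position 4: [14, 4, 19, 18, 19]
Pivot position: 4

After partitioning with pivot 19, the array becomes [14, 4, 19, 18, 19]. The pivot is placed at index 4. All elements to the left of the pivot are <= 19, and all elements to the right are > 19.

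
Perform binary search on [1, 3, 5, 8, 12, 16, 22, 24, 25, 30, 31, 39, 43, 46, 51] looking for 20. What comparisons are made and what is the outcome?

Binary search for 20 in [1, 3, 5, 8, 12, 16, 22, 24, 25, 30, 31, 39, 43, 46, 51]:

lo=0, hi=14, mid=7, arr[mid]=24 -> 24 > 20, search left half
lo=0, hi=6, mid=3, arr[mid]=8 -> 8 < 20, search right half
lo=4, hi=6, mid=5, arr[mid]=16 -> 16 < 20, search right half
lo=6, hi=6, mid=6, arr[mid]=22 -> 22 > 20, search left half
lo=6 > hi=5, target 20 not found

Binary search determines that 20 is not in the array after 4 comparisons. The search space was exhausted without finding the target.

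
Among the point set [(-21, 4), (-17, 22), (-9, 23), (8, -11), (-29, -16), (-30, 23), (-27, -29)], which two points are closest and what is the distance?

Computing all pairwise distances among 7 points:

d((-21, 4), (-17, 22)) = 18.4391
d((-21, 4), (-9, 23)) = 22.4722
d((-21, 4), (8, -11)) = 32.6497
d((-21, 4), (-29, -16)) = 21.5407
d((-21, 4), (-30, 23)) = 21.0238
d((-21, 4), (-27, -29)) = 33.541
d((-17, 22), (-9, 23)) = 8.0623 <-- minimum
d((-17, 22), (8, -11)) = 41.4005
d((-17, 22), (-29, -16)) = 39.8497
d((-17, 22), (-30, 23)) = 13.0384
d((-17, 22), (-27, -29)) = 51.9711
d((-9, 23), (8, -11)) = 38.0132
d((-9, 23), (-29, -16)) = 43.8292
d((-9, 23), (-30, 23)) = 21.0
d((-9, 23), (-27, -29)) = 55.0273
d((8, -11), (-29, -16)) = 37.3363
d((8, -11), (-30, 23)) = 50.9902
d((8, -11), (-27, -29)) = 39.3573
d((-29, -16), (-30, 23)) = 39.0128
d((-29, -16), (-27, -29)) = 13.1529
d((-30, 23), (-27, -29)) = 52.0865

Closest pair: (-17, 22) and (-9, 23) with distance 8.0623

The closest pair is (-17, 22) and (-9, 23) with Euclidean distance 8.0623. For 7 points, brute-force pairwise comparison is shown above. For large n, the divide-and-conquer algorithm (sort by x, recurse on halves, check the dividing strip) achieves O(n log n).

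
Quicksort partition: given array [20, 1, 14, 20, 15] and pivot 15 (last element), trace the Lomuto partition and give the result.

Lomuto partition with pivot = 15:

Initial array: [20, 1, 14, 20, 15]

arr[0]=20 > 15: no swap
arr[1]=1 <= 15: swap with position 0, array becomes [1, 20, 14, 20, 15]
arr[2]=14 <= 15: swap with position 1, array becomes [1, 14, 20, 20, 15]
arr[3]=20 > 15: no swap

Place pivot at position 2: [1, 14, 15, 20, 20]
Pivot position: 2

After partitioning with pivot 15, the array becomes [1, 14, 15, 20, 20]. The pivot is placed at index 2. All elements to the left of the pivot are <= 15, and all elements to the right are > 15.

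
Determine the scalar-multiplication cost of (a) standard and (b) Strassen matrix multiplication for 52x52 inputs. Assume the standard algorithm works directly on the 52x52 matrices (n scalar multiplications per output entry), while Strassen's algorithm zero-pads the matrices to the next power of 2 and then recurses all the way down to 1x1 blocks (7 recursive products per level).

Matrix multiplication for 52x52 matrices:

Strassen's algorithm requires power-of-2 dimensions. Pad 52x52 to 64x64 (next power of 2).

Standard algorithm: 52^3 = 140608 multiplications
Strassen's algorithm: 7^(log2(64)) = 7^6 = 117649 multiplications
Savings: 140608 - 117649 = 22959 multiplications

Standard: 140608 multiplications (52^3). Strassen: 117649 multiplications (7^6, after padding to 64x64). Strassen reduces 8 recursive multiplications to 7 at each level.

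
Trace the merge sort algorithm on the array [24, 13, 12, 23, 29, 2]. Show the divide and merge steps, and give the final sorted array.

Merge sort trace:

Split: [24, 13, 12, 23, 29, 2] -> [24, 13, 12] and [23, 29, 2]
  Split: [24, 13, 12] -> [24] and [13, 12]
    Split: [13, 12] -> [13] and [12]
    Merge: [13] + [12] -> [12, 13]
  Merge: [24] + [12, 13] -> [12, 13, 24]
  Split: [23, 29, 2] -> [23] and [29, 2]
    Split: [29, 2] -> [29] and [2]
    Merge: [29] + [2] -> [2, 29]
  Merge: [23] + [2, 29] -> [2, 23, 29]
Merge: [12, 13, 24] + [2, 23, 29] -> [2, 12, 13, 23, 24, 29]

Final sorted array: [2, 12, 13, 23, 24, 29]

The merge sort proceeds by recursively splitting the array and merging sorted halves.
After all merges, the sorted array is [2, 12, 13, 23, 24, 29].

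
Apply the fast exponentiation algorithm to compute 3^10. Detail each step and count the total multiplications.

Computing 3^10 by squaring (build up from 3^1; each line after the first costs one multiplication):

3^1 = 3
3^2 = (3^1)^2 = 3^2 = 9
3^4 = (3^2)^2 = 9^2 = 81
3^5 = 3 * 3^4 = 3 * 81 = 243
3^10 = (3^5)^2 = 243^2 = 59049

Result: 59049
Multiplications needed: 4 (4 lines after 3^1)

3^10 = 59049. Using exponentiation by squaring, this requires 4 multiplications. The key idea: if the exponent is even, square the half-power; if odd, multiply by the base once.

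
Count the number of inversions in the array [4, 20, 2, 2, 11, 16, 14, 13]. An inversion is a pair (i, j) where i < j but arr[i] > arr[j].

Finding inversions in [4, 20, 2, 2, 11, 16, 14, 13]:

(0, 2): arr[0]=4 > arr[2]=2
(0, 3): arr[0]=4 > arr[3]=2
(1, 2): arr[1]=20 > arr[2]=2
(1, 3): arr[1]=20 > arr[3]=2
(1, 4): arr[1]=20 > arr[4]=11
(1, 5): arr[1]=20 > arr[5]=16
(1, 6): arr[1]=20 > arr[6]=14
(1, 7): arr[1]=20 > arr[7]=13
(5, 6): arr[5]=16 > arr[6]=14
(5, 7): arr[5]=16 > arr[7]=13
(6, 7): arr[6]=14 > arr[7]=13

Total inversions: 11

The array has 11 inversion(s): (0,2), (0,3), (1,2), (1,3), (1,4), (1,5), (1,6), (1,7), (5,6), (5,7), (6,7). Each pair (i,j) satisfies i < j and arr[i] > arr[j].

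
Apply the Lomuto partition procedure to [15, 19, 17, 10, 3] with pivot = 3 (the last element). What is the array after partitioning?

Lomuto partition with pivot = 3:

Initial array: [15, 19, 17, 10, 3]

arr[0]=15 > 3: no swap
arr[1]=19 > 3: no swap
arr[2]=17 > 3: no swap
arr[3]=10 > 3: no swap

Place pivot at position 0: [3, 19, 17, 10, 15]
Pivot position: 0

After partitioning with pivot 3, the array becomes [3, 19, 17, 10, 15]. The pivot is placed at index 0. All elements to the left of the pivot are <= 3, and all elements to the right are > 3.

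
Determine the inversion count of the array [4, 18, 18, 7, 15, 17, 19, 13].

Finding inversions in [4, 18, 18, 7, 15, 17, 19, 13]:

(1, 3): arr[1]=18 > arr[3]=7
(1, 4): arr[1]=18 > arr[4]=15
(1, 5): arr[1]=18 > arr[5]=17
(1, 7): arr[1]=18 > arr[7]=13
(2, 3): arr[2]=18 > arr[3]=7
(2, 4): arr[2]=18 > arr[4]=15
(2, 5): arr[2]=18 > arr[5]=17
(2, 7): arr[2]=18 > arr[7]=13
(4, 7): arr[4]=15 > arr[7]=13
(5, 7): arr[5]=17 > arr[7]=13
(6, 7): arr[6]=19 > arr[7]=13

Total inversions: 11

The array has 11 inversion(s): (1,3), (1,4), (1,5), (1,7), (2,3), (2,4), (2,5), (2,7), (4,7), (5,7), (6,7). Each pair (i,j) satisfies i < j and arr[i] > arr[j].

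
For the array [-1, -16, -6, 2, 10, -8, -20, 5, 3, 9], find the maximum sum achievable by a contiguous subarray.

Using Kadane's algorithm on [-1, -16, -6, 2, 10, -8, -20, 5, 3, 9]:

Scanning through the array:
Position 1 (value -16): max_ending_here = -16, max_so_far = -1
Position 2 (value -6): max_ending_here = -6, max_so_far = -1
Position 3 (value 2): max_ending_here = 2, max_so_far = 2
Position 4 (value 10): max_ending_here = 12, max_so_far = 12
Position 5 (value -8): max_ending_here = 4, max_so_far = 12
Position 6 (value -20): max_ending_here = -16, max_so_far = 12
Position 7 (value 5): max_ending_here = 5, max_so_far = 12
Position 8 (value 3): max_ending_here = 8, max_so_far = 12
Position 9 (value 9): max_ending_here = 17, max_so_far = 17

Maximum subarray: [5, 3, 9]
Maximum sum: 17

The maximum subarray is [5, 3, 9] with sum 17. This subarray runs from index 7 to index 9.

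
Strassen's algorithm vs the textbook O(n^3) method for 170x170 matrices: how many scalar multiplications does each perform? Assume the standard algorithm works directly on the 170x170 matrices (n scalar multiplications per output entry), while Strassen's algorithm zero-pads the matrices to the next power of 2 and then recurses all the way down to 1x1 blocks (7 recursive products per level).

Matrix multiplication for 170x170 matrices:

Strassen's algorithm requires power-of-2 dimensions. Pad 170x170 to 256x256 (next power of 2).

Standard algorithm: 170^3 = 4913000 multiplications
Strassen's algorithm: 7^(log2(256)) = 7^8 = 5764801 multiplications
Difference: 4913000 - 5764801 = -851801 (Strassen uses MORE here due to padding overhead — for small or just-over-power-of-2 n, padding can outweigh the per-level savings)

Standard: 4913000 multiplications (170^3). Strassen: 5764801 multiplications (7^8, after padding to 256x256). Strassen reduces 8 recursive multiplications to 7 at each level.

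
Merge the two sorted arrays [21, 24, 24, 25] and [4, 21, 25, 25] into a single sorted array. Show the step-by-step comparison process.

Merging process:

Compare 21 vs 4: take 4 from right. Merged: [4]
Compare 21 vs 21: take 21 from left. Merged: [4, 21]
Compare 24 vs 21: take 21 from right. Merged: [4, 21, 21]
Compare 24 vs 25: take 24 from left. Merged: [4, 21, 21, 24]
Compare 24 vs 25: take 24 from left. Merged: [4, 21, 21, 24, 24]
Compare 25 vs 25: take 25 from left. Merged: [4, 21, 21, 24, 24, 25]
Append remaining from right: [25, 25]. Merged: [4, 21, 21, 24, 24, 25, 25, 25]

Final merged array: [4, 21, 21, 24, 24, 25, 25, 25]
Total comparisons: 6

The merged array is [4, 21, 21, 24, 24, 25, 25, 25], requiring 6 comparisons. The merge step runs in O(n) time where n is the total number of elements.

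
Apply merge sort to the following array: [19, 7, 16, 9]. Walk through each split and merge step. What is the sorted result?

Merge sort trace:

Split: [19, 7, 16, 9] -> [19, 7] and [16, 9]
  Split: [19, 7] -> [19] and [7]
  Merge: [19] + [7] -> [7, 19]
  Split: [16, 9] -> [16] and [9]
  Merge: [16] + [9] -> [9, 16]
Merge: [7, 19] + [9, 16] -> [7, 9, 16, 19]

Final sorted array: [7, 9, 16, 19]

The merge sort proceeds by recursively splitting the array and merging sorted halves.
After all merges, the sorted array is [7, 9, 16, 19].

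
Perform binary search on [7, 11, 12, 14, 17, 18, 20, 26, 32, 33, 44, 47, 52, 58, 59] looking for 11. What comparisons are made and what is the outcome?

Binary search for 11 in [7, 11, 12, 14, 17, 18, 20, 26, 32, 33, 44, 47, 52, 58, 59]:

lo=0, hi=14, mid=7, arr[mid]=26 -> 26 > 11, search left half
lo=0, hi=6, mid=3, arr[mid]=14 -> 14 > 11, search left half
lo=0, hi=2, mid=1, arr[mid]=11 -> Found target at index 1!

Binary search finds 11 at index 1 after 3 comparisons. The search repeatedly halves the search space by comparing with the middle element.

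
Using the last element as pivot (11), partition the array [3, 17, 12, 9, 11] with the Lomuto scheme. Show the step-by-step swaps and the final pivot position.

Lomuto partition with pivot = 11:

Initial array: [3, 17, 12, 9, 11]

arr[0]=3 <= 11: swap with position 0, array becomes [3, 17, 12, 9, 11]
arr[1]=17 > 11: no swap
arr[2]=12 > 11: no swap
arr[3]=9 <= 11: swap with position 1, array becomes [3, 9, 12, 17, 11]

Place pivot at position 2: [3, 9, 11, 17, 12]
Pivot position: 2

After partitioning with pivot 11, the array becomes [3, 9, 11, 17, 12]. The pivot is placed at index 2. All elements to the left of the pivot are <= 11, and all elements to the right are > 11.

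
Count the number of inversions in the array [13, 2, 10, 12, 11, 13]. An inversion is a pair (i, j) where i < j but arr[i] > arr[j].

Finding inversions in [13, 2, 10, 12, 11, 13]:

(0, 1): arr[0]=13 > arr[1]=2
(0, 2): arr[0]=13 > arr[2]=10
(0, 3): arr[0]=13 > arr[3]=12
(0, 4): arr[0]=13 > arr[4]=11
(3, 4): arr[3]=12 > arr[4]=11

Total inversions: 5

The array has 5 inversion(s): (0,1), (0,2), (0,3), (0,4), (3,4). Each pair (i,j) satisfies i < j and arr[i] > arr[j].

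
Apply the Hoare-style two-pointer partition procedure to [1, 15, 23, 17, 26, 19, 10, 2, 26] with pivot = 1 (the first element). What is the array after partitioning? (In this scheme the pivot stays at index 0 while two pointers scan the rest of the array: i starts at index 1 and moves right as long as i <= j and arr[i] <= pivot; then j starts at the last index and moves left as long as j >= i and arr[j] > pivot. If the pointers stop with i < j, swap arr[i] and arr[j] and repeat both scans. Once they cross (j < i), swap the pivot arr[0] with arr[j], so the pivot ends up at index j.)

Hoare-style two-pointer partition with pivot = 1:

Initial array: [1, 15, 23, 17, 26, 19, 10, 2, 26]

Pointers start at i = 1, j = 8.
i ends at 1, j ends at 0: the pointers have crossed (j < i), so scanning stops.

j = 0, so swapping arr[0] with arr[j] leaves the pivot at position 0: [1, 15, 23, 17, 26, 19, 10, 2, 26]
Pivot position: 0

After partitioning with pivot 1, the array becomes [1, 15, 23, 17, 26, 19, 10, 2, 26]. The pivot is placed at index 0. All elements to the left of the pivot are <= 1, and all elements to the right are > 1.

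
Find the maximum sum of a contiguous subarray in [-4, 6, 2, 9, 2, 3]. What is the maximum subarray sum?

Using Kadane's algorithm on [-4, 6, 2, 9, 2, 3]:

Scanning through the array:
Position 1 (value 6): max_ending_here = 6, max_so_far = 6
Position 2 (value 2): max_ending_here = 8, max_so_far = 8
Position 3 (value 9): max_ending_here = 17, max_so_far = 17
Position 4 (value 2): max_ending_here = 19, max_so_far = 19
Position 5 (value 3): max_ending_here = 22, max_so_far = 22

Maximum subarray: [6, 2, 9, 2, 3]
Maximum sum: 22

The maximum subarray is [6, 2, 9, 2, 3] with sum 22. This subarray runs from index 1 to index 5.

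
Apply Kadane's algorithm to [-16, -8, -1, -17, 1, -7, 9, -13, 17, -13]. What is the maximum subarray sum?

Using Kadane's algorithm on [-16, -8, -1, -17, 1, -7, 9, -13, 17, -13]:

Scanning through the array:
Position 1 (value -8): max_ending_here = -8, max_so_far = -8
Position 2 (value -1): max_ending_here = -1, max_so_far = -1
Position 3 (value -17): max_ending_here = -17, max_so_far = -1
Position 4 (value 1): max_ending_here = 1, max_so_far = 1
Position 5 (value -7): max_ending_here = -6, max_so_far = 1
Position 6 (value 9): max_ending_here = 9, max_so_far = 9
Position 7 (value -13): max_ending_here = -4, max_so_far = 9
Position 8 (value 17): max_ending_here = 17, max_so_far = 17
Position 9 (value -13): max_ending_here = 4, max_so_far = 17

Maximum subarray: [17]
Maximum sum: 17

The maximum subarray is [17] with sum 17. This subarray runs from index 8 to index 8.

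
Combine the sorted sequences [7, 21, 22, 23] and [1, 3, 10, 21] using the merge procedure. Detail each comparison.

Merging process:

Compare 7 vs 1: take 1 from right. Merged: [1]
Compare 7 vs 3: take 3 from right. Merged: [1, 3]
Compare 7 vs 10: take 7 from left. Merged: [1, 3, 7]
Compare 21 vs 10: take 10 from right. Merged: [1, 3, 7, 10]
Compare 21 vs 21: take 21 from left. Merged: [1, 3, 7, 10, 21]
Compare 22 vs 21: take 21 from right. Merged: [1, 3, 7, 10, 21, 21]
Append remaining from left: [22, 23]. Merged: [1, 3, 7, 10, 21, 21, 22, 23]

Final merged array: [1, 3, 7, 10, 21, 21, 22, 23]
Total comparisons: 6

The merged array is [1, 3, 7, 10, 21, 21, 22, 23], requiring 6 comparisons. The merge step runs in O(n) time where n is the total number of elements.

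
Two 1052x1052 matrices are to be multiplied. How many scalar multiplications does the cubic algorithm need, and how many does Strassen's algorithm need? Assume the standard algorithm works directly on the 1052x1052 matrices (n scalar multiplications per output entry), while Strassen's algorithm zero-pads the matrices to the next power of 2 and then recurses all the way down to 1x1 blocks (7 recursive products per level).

Matrix multiplication for 1052x1052 matrices:

Strassen's algorithm requires power-of-2 dimensions. Pad 1052x1052 to 2048x2048 (next power of 2).

Standard algorithm: 1052^3 = 1164252608 multiplications
Strassen's algorithm: 7^(log2(2048)) = 7^11 = 1977326743 multiplications
Difference: 1164252608 - 1977326743 = -813074135 (Strassen uses MORE here due to padding overhead — for small or just-over-power-of-2 n, padding can outweigh the per-level savings)

Standard: 1164252608 multiplications (1052^3). Strassen: 1977326743 multiplications (7^11, after padding to 2048x2048). Strassen reduces 8 recursive multiplications to 7 at each level.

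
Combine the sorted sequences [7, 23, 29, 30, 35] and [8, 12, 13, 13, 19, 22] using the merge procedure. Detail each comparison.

Merging process:

Compare 7 vs 8: take 7 from left. Merged: [7]
Compare 23 vs 8: take 8 from right. Merged: [7, 8]
Compare 23 vs 12: take 12 from right. Merged: [7, 8, 12]
Compare 23 vs 13: take 13 from right. Merged: [7, 8, 12, 13]
Compare 23 vs 13: take 13 from right. Merged: [7, 8, 12, 13, 13]
Compare 23 vs 19: take 19 from right. Merged: [7, 8, 12, 13, 13, 19]
Compare 23 vs 22: take 22 from right. Merged: [7, 8, 12, 13, 13, 19, 22]
Append remaining from left: [23, 29, 30, 35]. Merged: [7, 8, 12, 13, 13, 19, 22, 23, 29, 30, 35]

Final merged array: [7, 8, 12, 13, 13, 19, 22, 23, 29, 30, 35]
Total comparisons: 7

The merged array is [7, 8, 12, 13, 13, 19, 22, 23, 29, 30, 35], requiring 7 comparisons. The merge step runs in O(n) time where n is the total number of elements.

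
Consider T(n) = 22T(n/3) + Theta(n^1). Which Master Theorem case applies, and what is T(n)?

Master Theorem for T(n) = 22T(n/3) + O(n^1):

a = 22, b = 3, c = 1
log_b(a) = log_3(22) = 2.8136

Case 1: c = 1 < log_3(22) = 2.8136
T(n) = O(n^(log_3 22))

For T(n) = 22T(n/3) + O(n^1): log_3(22) = 2.8136. This is Case 1 of the Master Theorem (c < log_b(a), work dominated by leaves), giving O(n^(log_3 22)).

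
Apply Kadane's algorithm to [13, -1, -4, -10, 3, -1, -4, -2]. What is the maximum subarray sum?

Using Kadane's algorithm on [13, -1, -4, -10, 3, -1, -4, -2]:

Scanning through the array:
Position 1 (value -1): max_ending_here = 12, max_so_far = 13
Position 2 (value -4): max_ending_here = 8, max_so_far = 13
Position 3 (value -10): max_ending_here = -2, max_so_far = 13
Position 4 (value 3): max_ending_here = 3, max_so_far = 13
Position 5 (value -1): max_ending_here = 2, max_so_far = 13
Position 6 (value -4): max_ending_here = -2, max_so_far = 13
Position 7 (value -2): max_ending_here = -2, max_so_far = 13

Maximum subarray: [13]
Maximum sum: 13

The maximum subarray is [13] with sum 13. This subarray runs from index 0 to index 0.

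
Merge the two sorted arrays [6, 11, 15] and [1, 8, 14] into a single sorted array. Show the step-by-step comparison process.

Merging process:

Compare 6 vs 1: take 1 from right. Merged: [1]
Compare 6 vs 8: take 6 from left. Merged: [1, 6]
Compare 11 vs 8: take 8 from right. Merged: [1, 6, 8]
Compare 11 vs 14: take 11 from left. Merged: [1, 6, 8, 11]
Compare 15 vs 14: take 14 from right. Merged: [1, 6, 8, 11, 14]
Append remaining from left: [15]. Merged: [1, 6, 8, 11, 14, 15]

Final merged array: [1, 6, 8, 11, 14, 15]
Total comparisons: 5

The merged array is [1, 6, 8, 11, 14, 15], requiring 5 comparisons. The merge step runs in O(n) time where n is the total number of elements.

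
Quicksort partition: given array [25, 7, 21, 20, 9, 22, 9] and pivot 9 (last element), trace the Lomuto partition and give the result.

Lomuto partition with pivot = 9:

Initial array: [25, 7, 21, 20, 9, 22, 9]

arr[0]=25 > 9: no swap
arr[1]=7 <= 9: swap with position 0, array becomes [7, 25, 21, 20, 9, 22, 9]
arr[2]=21 > 9: no swap
arr[3]=20 > 9: no swap
arr[4]=9 <= 9: swap with position 1, array becomes [7, 9, 21, 20, 25, 22, 9]
arr[5]=22 > 9: no swap

Place pivot at position 2: [7, 9, 9, 20, 25, 22, 21]
Pivot position: 2

After partitioning with pivot 9, the array becomes [7, 9, 9, 20, 25, 22, 21]. The pivot is placed at index 2. All elements to the left of the pivot are <= 9, and all elements to the right are > 9.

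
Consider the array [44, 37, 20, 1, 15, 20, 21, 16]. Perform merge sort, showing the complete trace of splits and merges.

Merge sort trace:

Split: [44, 37, 20, 1, 15, 20, 21, 16] -> [44, 37, 20, 1] and [15, 20, 21, 16]
  Split: [44, 37, 20, 1] -> [44, 37] and [20, 1]
    Split: [44, 37] -> [44] and [37]
    Merge: [44] + [37] -> [37, 44]
    Split: [20, 1] -> [20] and [1]
    Merge: [20] + [1] -> [1, 20]
  Merge: [37, 44] + [1, 20] -> [1, 20, 37, 44]
  Split: [15, 20, 21, 16] -> [15, 20] and [21, 16]
    Split: [15, 20] -> [15] and [20]
    Merge: [15] + [20] -> [15, 20]
    Split: [21, 16] -> [21] and [16]
    Merge: [21] + [16] -> [16, 21]
  Merge: [15, 20] + [16, 21] -> [15, 16, 20, 21]
Merge: [1, 20, 37, 44] + [15, 16, 20, 21] -> [1, 15, 16, 20, 20, 21, 37, 44]

Final sorted array: [1, 15, 16, 20, 20, 21, 37, 44]

The merge sort proceeds by recursively splitting the array and merging sorted halves.
After all merges, the sorted array is [1, 15, 16, 20, 20, 21, 37, 44].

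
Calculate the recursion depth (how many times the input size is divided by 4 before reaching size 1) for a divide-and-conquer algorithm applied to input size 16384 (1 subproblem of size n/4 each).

For divide and conquer with division factor 4:

Problem sizes at each level:
Level 0: 16384
Level 1: 4096
Level 2: 1024
Level 3: 256
Level 4: 64
Level 5: 16
Level 6: 4
Level 7: 1

The root is level 0 and the size-1 base case is level 7 (the tree spans levels 0 through 7, i.e. 8 levels counting the root), so the depth is the number of divisions: log_4(16384) = 7

The recursion tree depth is log_4(16384) = 7. At each level, the problem size is divided by 4, so it takes 7 divisions to reduce to a base case of size 1. The algorithm makes 1 recursive call at each level.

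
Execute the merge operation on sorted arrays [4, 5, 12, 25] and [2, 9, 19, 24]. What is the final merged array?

Merging process:

Compare 4 vs 2: take 2 from right. Merged: [2]
Compare 4 vs 9: take 4 from left. Merged: [2, 4]
Compare 5 vs 9: take 5 from left. Merged: [2, 4, 5]
Compare 12 vs 9: take 9 from right. Merged: [2, 4, 5, 9]
Compare 12 vs 19: take 12 from left. Merged: [2, 4, 5, 9, 12]
Compare 25 vs 19: take 19 from right. Merged: [2, 4, 5, 9, 12, 19]
Compare 25 vs 24: take 24 from right. Merged: [2, 4, 5, 9, 12, 19, 24]
Append remaining from left: [25]. Merged: [2, 4, 5, 9, 12, 19, 24, 25]

Final merged array: [2, 4, 5, 9, 12, 19, 24, 25]
Total comparisons: 7

The merged array is [2, 4, 5, 9, 12, 19, 24, 25], requiring 7 comparisons. The merge step runs in O(n) time where n is the total number of elements.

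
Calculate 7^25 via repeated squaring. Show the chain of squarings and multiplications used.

Computing 7^25 by squaring (build up from 7^1; each line after the first costs one multiplication):

7^1 = 7
7^2 = (7^1)^2 = 7^2 = 49
7^3 = 7 * 7^2 = 7 * 49 = 343
7^6 = (7^3)^2 = 343^2 = 117649
7^12 = (7^6)^2 = 117649^2 = 13841287201
7^24 = (7^12)^2 = 13841287201^2 = 191581231380566414401
7^25 = 7 * 7^24 = 7 * 191581231380566414401 = 1341068619663964900807

Result: 1341068619663964900807
Multiplications needed: 6 (6 lines after 7^1)

7^25 = 1341068619663964900807. Using exponentiation by squaring, this requires 6 multiplications. The key idea: if the exponent is even, square the half-power; if odd, multiply by the base once.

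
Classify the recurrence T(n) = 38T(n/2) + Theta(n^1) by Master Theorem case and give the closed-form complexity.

Master Theorem for T(n) = 38T(n/2) + O(n^1):

a = 38, b = 2, c = 1
log_b(a) = log_2(38) = 5.2479

Case 1: c = 1 < log_2(38) = 5.2479
T(n) = O(n^(log_2 38))

For T(n) = 38T(n/2) + O(n^1): log_2(38) = 5.2479. This is Case 1 of the Master Theorem (c < log_b(a), work dominated by leaves), giving O(n^(log_2 38)).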